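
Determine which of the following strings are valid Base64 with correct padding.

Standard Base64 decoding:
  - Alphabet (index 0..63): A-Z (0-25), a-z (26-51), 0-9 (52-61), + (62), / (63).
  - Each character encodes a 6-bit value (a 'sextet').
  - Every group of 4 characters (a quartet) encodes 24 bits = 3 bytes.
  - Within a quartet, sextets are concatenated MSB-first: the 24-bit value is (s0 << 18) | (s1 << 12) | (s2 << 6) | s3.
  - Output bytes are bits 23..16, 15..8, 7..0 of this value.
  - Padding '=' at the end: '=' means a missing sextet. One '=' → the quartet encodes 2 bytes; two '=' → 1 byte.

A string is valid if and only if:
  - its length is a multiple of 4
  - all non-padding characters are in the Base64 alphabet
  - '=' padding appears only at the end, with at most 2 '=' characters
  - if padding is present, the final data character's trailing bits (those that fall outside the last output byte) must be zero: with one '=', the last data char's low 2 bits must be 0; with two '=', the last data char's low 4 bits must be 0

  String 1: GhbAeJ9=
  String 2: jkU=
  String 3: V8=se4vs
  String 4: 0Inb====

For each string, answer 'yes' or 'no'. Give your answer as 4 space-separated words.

String 1: 'GhbAeJ9=' → invalid (bad trailing bits)
String 2: 'jkU=' → valid
String 3: 'V8=se4vs' → invalid (bad char(s): ['=']; '=' in middle)
String 4: '0Inb====' → invalid (4 pad chars (max 2))

Answer: no yes no no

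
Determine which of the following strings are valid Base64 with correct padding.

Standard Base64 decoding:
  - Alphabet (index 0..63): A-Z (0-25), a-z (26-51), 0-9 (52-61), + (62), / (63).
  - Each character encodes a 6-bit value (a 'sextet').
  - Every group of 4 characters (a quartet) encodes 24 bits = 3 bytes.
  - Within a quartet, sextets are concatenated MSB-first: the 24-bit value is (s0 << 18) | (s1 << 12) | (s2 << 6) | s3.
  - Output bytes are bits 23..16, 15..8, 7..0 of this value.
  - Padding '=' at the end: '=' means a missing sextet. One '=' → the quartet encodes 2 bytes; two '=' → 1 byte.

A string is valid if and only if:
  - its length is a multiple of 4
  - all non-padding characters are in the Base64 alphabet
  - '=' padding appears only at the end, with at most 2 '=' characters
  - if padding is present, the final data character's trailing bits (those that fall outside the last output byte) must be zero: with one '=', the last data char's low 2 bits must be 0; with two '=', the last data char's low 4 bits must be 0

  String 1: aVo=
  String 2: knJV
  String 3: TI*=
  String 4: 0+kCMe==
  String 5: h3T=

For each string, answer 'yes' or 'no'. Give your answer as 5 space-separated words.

Answer: yes yes no no no

Derivation:
String 1: 'aVo=' → valid
String 2: 'knJV' → valid
String 3: 'TI*=' → invalid (bad char(s): ['*'])
String 4: '0+kCMe==' → invalid (bad trailing bits)
String 5: 'h3T=' → invalid (bad trailing bits)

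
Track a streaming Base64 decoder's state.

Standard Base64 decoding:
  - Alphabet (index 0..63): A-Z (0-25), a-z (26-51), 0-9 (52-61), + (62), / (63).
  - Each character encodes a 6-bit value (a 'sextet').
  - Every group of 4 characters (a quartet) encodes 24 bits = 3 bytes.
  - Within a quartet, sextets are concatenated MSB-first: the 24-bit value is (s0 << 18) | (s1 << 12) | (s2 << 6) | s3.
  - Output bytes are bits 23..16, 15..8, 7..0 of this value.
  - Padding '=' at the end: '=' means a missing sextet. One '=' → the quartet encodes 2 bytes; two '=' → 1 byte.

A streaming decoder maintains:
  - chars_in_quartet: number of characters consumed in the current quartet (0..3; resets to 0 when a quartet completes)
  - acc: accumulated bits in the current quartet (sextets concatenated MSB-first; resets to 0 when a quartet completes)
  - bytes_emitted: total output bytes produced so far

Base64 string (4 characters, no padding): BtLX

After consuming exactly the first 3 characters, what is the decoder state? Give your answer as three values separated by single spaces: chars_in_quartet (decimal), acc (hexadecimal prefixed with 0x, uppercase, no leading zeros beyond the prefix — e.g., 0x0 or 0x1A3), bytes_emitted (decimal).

Answer: 3 0x1B4B 0

Derivation:
After char 0 ('B'=1): chars_in_quartet=1 acc=0x1 bytes_emitted=0
After char 1 ('t'=45): chars_in_quartet=2 acc=0x6D bytes_emitted=0
After char 2 ('L'=11): chars_in_quartet=3 acc=0x1B4B bytes_emitted=0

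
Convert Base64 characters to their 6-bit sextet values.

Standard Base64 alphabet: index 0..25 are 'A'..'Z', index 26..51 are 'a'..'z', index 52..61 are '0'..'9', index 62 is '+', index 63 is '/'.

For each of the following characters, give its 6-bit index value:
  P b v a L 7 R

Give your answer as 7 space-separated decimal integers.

'P': A..Z range, ord('P') − ord('A') = 15
'b': a..z range, 26 + ord('b') − ord('a') = 27
'v': a..z range, 26 + ord('v') − ord('a') = 47
'a': a..z range, 26 + ord('a') − ord('a') = 26
'L': A..Z range, ord('L') − ord('A') = 11
'7': 0..9 range, 52 + ord('7') − ord('0') = 59
'R': A..Z range, ord('R') − ord('A') = 17

Answer: 15 27 47 26 11 59 17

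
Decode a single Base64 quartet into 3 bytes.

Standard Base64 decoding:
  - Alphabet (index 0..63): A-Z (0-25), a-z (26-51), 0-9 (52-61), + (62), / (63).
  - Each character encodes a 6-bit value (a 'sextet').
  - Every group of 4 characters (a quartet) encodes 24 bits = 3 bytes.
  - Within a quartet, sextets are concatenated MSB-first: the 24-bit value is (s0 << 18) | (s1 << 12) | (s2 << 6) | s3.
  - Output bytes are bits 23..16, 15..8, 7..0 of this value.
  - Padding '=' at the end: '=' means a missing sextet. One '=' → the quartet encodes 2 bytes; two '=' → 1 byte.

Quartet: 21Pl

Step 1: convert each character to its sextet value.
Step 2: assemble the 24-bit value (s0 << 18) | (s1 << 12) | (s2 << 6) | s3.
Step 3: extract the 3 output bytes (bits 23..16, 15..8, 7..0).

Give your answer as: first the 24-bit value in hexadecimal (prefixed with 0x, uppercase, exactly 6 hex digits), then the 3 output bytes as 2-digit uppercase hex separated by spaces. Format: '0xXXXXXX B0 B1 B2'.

Answer: 0xDB53E5 DB 53 E5

Derivation:
Sextets: 2=54, 1=53, P=15, l=37
24-bit: (54<<18) | (53<<12) | (15<<6) | 37
      = 0xD80000 | 0x035000 | 0x0003C0 | 0x000025
      = 0xDB53E5
Bytes: (v>>16)&0xFF=DB, (v>>8)&0xFF=53, v&0xFF=E5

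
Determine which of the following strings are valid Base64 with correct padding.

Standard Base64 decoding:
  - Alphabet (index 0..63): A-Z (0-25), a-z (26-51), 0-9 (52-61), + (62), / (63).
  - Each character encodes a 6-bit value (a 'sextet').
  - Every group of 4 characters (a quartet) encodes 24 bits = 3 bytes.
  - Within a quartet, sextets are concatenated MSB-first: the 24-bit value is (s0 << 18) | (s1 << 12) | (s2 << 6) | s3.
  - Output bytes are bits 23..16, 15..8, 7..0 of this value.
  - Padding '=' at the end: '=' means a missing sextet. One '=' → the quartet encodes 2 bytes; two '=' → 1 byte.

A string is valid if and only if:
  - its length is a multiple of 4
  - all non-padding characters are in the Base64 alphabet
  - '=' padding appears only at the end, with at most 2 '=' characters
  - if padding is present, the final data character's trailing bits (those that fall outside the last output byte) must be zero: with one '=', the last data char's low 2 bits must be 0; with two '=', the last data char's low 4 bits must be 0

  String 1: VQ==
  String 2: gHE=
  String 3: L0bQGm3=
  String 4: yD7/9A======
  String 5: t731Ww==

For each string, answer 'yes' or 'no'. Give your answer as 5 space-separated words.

String 1: 'VQ==' → valid
String 2: 'gHE=' → valid
String 3: 'L0bQGm3=' → invalid (bad trailing bits)
String 4: 'yD7/9A======' → invalid (6 pad chars (max 2))
String 5: 't731Ww==' → valid

Answer: yes yes no no yes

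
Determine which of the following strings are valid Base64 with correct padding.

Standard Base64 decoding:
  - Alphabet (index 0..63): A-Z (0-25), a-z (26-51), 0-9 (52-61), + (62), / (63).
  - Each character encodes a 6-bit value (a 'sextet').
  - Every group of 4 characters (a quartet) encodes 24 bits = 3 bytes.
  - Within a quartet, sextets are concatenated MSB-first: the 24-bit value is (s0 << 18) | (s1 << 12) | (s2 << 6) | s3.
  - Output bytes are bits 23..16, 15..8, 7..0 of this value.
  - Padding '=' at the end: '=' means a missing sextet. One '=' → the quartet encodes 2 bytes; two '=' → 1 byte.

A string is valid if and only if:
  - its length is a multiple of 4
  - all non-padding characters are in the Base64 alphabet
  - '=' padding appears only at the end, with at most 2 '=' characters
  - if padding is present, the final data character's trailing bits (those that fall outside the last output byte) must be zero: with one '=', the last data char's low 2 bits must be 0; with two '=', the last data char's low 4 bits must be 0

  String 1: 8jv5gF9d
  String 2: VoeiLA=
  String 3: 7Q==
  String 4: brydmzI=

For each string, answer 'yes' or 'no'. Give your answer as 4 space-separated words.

String 1: '8jv5gF9d' → valid
String 2: 'VoeiLA=' → invalid (len=7 not mult of 4)
String 3: '7Q==' → valid
String 4: 'brydmzI=' → valid

Answer: yes no yes yes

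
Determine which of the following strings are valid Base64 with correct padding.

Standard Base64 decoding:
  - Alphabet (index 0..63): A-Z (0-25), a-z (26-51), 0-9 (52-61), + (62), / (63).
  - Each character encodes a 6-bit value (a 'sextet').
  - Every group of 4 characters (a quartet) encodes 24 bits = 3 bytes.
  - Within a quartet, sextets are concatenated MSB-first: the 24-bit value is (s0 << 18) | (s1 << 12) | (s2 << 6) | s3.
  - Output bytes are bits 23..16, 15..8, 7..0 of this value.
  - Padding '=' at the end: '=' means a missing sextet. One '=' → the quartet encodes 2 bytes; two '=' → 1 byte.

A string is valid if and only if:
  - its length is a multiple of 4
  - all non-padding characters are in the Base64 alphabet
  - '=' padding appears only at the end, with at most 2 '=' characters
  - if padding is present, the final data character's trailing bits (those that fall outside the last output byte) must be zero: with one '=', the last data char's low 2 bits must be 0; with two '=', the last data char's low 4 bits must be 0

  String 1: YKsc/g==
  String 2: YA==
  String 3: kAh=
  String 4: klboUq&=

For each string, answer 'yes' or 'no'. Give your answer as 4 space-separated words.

String 1: 'YKsc/g==' → valid
String 2: 'YA==' → valid
String 3: 'kAh=' → invalid (bad trailing bits)
String 4: 'klboUq&=' → invalid (bad char(s): ['&'])

Answer: yes yes no no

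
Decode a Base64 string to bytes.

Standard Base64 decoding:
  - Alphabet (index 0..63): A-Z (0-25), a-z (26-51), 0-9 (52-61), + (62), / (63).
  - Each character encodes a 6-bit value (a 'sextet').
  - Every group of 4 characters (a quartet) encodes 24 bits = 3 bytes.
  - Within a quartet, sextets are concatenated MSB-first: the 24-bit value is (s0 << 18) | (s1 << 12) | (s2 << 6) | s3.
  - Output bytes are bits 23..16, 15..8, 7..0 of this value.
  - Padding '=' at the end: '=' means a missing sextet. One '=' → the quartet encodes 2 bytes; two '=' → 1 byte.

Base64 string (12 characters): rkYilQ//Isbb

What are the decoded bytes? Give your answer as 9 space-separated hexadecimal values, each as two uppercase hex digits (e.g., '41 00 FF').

Answer: AE 46 22 95 0F FF 22 C6 DB

Derivation:
After char 0 ('r'=43): chars_in_quartet=1 acc=0x2B bytes_emitted=0
After char 1 ('k'=36): chars_in_quartet=2 acc=0xAE4 bytes_emitted=0
After char 2 ('Y'=24): chars_in_quartet=3 acc=0x2B918 bytes_emitted=0
After char 3 ('i'=34): chars_in_quartet=4 acc=0xAE4622 -> emit AE 46 22, reset; bytes_emitted=3
After char 4 ('l'=37): chars_in_quartet=1 acc=0x25 bytes_emitted=3
After char 5 ('Q'=16): chars_in_quartet=2 acc=0x950 bytes_emitted=3
After char 6 ('/'=63): chars_in_quartet=3 acc=0x2543F bytes_emitted=3
After char 7 ('/'=63): chars_in_quartet=4 acc=0x950FFF -> emit 95 0F FF, reset; bytes_emitted=6
After char 8 ('I'=8): chars_in_quartet=1 acc=0x8 bytes_emitted=6
After char 9 ('s'=44): chars_in_quartet=2 acc=0x22C bytes_emitted=6
After char 10 ('b'=27): chars_in_quartet=3 acc=0x8B1B bytes_emitted=6
After char 11 ('b'=27): chars_in_quartet=4 acc=0x22C6DB -> emit 22 C6 DB, reset; bytes_emitted=9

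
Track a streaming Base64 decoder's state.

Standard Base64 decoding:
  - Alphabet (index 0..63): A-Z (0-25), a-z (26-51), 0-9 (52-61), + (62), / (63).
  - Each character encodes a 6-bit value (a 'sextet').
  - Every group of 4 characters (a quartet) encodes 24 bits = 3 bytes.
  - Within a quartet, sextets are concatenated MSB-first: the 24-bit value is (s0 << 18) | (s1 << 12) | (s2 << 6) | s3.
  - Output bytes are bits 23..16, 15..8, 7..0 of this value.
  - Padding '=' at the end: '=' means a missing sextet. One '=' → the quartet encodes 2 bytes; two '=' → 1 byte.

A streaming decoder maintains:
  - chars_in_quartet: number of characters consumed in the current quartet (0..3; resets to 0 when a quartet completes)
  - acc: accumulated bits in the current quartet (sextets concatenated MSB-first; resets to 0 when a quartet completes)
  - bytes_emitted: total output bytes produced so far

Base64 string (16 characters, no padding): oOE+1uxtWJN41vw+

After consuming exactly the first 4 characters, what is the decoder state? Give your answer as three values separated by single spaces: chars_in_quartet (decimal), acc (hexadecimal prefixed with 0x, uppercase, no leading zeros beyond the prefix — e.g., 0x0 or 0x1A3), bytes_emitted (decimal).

After char 0 ('o'=40): chars_in_quartet=1 acc=0x28 bytes_emitted=0
After char 1 ('O'=14): chars_in_quartet=2 acc=0xA0E bytes_emitted=0
After char 2 ('E'=4): chars_in_quartet=3 acc=0x28384 bytes_emitted=0
After char 3 ('+'=62): chars_in_quartet=4 acc=0xA0E13E -> emit A0 E1 3E, reset; bytes_emitted=3

Answer: 0 0x0 3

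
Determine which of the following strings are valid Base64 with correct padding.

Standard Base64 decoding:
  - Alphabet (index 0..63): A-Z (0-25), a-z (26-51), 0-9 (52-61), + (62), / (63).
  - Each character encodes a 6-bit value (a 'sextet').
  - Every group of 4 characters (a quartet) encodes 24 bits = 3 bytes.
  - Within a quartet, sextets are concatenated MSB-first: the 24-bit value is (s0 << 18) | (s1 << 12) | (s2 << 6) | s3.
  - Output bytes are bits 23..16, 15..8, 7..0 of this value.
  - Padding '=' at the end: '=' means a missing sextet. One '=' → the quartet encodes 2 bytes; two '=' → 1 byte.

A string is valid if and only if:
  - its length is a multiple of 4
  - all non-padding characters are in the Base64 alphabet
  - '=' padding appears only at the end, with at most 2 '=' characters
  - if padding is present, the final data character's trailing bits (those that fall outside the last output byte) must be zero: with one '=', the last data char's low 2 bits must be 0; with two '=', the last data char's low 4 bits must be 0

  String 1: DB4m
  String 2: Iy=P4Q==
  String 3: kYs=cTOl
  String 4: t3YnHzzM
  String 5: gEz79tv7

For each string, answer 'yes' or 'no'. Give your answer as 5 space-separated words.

String 1: 'DB4m' → valid
String 2: 'Iy=P4Q==' → invalid (bad char(s): ['=']; '=' in middle)
String 3: 'kYs=cTOl' → invalid (bad char(s): ['=']; '=' in middle)
String 4: 't3YnHzzM' → valid
String 5: 'gEz79tv7' → valid

Answer: yes no no yes yes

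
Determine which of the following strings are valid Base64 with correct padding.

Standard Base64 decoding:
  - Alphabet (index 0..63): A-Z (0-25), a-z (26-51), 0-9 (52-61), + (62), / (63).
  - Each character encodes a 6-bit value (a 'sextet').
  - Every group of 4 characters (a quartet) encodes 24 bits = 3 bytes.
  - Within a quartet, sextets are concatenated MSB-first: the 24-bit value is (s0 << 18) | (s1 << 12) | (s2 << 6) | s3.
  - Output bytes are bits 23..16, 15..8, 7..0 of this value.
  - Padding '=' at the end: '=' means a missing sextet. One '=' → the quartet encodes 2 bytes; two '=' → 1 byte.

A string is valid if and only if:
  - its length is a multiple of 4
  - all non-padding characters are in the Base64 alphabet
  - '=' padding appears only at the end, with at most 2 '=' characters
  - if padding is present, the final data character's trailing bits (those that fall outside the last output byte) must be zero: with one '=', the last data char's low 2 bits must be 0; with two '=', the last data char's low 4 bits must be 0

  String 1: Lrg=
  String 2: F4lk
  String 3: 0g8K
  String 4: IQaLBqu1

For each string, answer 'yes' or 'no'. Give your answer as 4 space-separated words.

Answer: yes yes yes yes

Derivation:
String 1: 'Lrg=' → valid
String 2: 'F4lk' → valid
String 3: '0g8K' → valid
String 4: 'IQaLBqu1' → valid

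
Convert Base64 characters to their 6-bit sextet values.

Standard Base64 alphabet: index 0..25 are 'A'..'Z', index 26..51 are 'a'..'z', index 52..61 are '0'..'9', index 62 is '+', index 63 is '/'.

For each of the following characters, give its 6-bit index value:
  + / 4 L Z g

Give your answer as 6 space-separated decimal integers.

'+': index 62
'/': index 63
'4': 0..9 range, 52 + ord('4') − ord('0') = 56
'L': A..Z range, ord('L') − ord('A') = 11
'Z': A..Z range, ord('Z') − ord('A') = 25
'g': a..z range, 26 + ord('g') − ord('a') = 32

Answer: 62 63 56 11 25 32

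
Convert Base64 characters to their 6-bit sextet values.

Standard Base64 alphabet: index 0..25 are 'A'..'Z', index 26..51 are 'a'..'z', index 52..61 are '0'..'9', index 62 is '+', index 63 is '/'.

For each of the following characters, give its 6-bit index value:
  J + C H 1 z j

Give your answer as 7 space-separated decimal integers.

Answer: 9 62 2 7 53 51 35

Derivation:
'J': A..Z range, ord('J') − ord('A') = 9
'+': index 62
'C': A..Z range, ord('C') − ord('A') = 2
'H': A..Z range, ord('H') − ord('A') = 7
'1': 0..9 range, 52 + ord('1') − ord('0') = 53
'z': a..z range, 26 + ord('z') − ord('a') = 51
'j': a..z range, 26 + ord('j') − ord('a') = 35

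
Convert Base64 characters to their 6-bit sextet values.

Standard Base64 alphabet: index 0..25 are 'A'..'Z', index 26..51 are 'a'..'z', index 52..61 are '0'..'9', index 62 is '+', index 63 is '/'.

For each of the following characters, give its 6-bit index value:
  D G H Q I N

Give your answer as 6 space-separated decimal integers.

Answer: 3 6 7 16 8 13

Derivation:
'D': A..Z range, ord('D') − ord('A') = 3
'G': A..Z range, ord('G') − ord('A') = 6
'H': A..Z range, ord('H') − ord('A') = 7
'Q': A..Z range, ord('Q') − ord('A') = 16
'I': A..Z range, ord('I') − ord('A') = 8
'N': A..Z range, ord('N') − ord('A') = 13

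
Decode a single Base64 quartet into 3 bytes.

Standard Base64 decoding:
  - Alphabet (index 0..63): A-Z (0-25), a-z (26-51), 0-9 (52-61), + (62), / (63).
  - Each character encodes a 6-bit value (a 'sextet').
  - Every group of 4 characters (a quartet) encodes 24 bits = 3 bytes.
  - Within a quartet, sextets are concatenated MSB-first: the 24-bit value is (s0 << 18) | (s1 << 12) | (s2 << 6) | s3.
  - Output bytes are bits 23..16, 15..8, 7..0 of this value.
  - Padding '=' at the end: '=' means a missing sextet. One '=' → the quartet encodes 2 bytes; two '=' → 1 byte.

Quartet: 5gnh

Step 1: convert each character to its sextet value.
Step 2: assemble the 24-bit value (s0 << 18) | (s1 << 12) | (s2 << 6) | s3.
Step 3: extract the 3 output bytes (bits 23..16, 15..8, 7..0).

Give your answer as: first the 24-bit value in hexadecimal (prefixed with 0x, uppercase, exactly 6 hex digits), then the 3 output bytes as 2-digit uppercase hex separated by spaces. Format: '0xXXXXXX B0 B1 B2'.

Answer: 0xE609E1 E6 09 E1

Derivation:
Sextets: 5=57, g=32, n=39, h=33
24-bit: (57<<18) | (32<<12) | (39<<6) | 33
      = 0xE40000 | 0x020000 | 0x0009C0 | 0x000021
      = 0xE609E1
Bytes: (v>>16)&0xFF=E6, (v>>8)&0xFF=09, v&0xFF=E1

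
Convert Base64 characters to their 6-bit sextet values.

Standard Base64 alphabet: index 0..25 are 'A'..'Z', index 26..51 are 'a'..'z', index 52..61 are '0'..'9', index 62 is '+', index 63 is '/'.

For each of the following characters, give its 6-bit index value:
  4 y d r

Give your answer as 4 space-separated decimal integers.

'4': 0..9 range, 52 + ord('4') − ord('0') = 56
'y': a..z range, 26 + ord('y') − ord('a') = 50
'd': a..z range, 26 + ord('d') − ord('a') = 29
'r': a..z range, 26 + ord('r') − ord('a') = 43

Answer: 56 50 29 43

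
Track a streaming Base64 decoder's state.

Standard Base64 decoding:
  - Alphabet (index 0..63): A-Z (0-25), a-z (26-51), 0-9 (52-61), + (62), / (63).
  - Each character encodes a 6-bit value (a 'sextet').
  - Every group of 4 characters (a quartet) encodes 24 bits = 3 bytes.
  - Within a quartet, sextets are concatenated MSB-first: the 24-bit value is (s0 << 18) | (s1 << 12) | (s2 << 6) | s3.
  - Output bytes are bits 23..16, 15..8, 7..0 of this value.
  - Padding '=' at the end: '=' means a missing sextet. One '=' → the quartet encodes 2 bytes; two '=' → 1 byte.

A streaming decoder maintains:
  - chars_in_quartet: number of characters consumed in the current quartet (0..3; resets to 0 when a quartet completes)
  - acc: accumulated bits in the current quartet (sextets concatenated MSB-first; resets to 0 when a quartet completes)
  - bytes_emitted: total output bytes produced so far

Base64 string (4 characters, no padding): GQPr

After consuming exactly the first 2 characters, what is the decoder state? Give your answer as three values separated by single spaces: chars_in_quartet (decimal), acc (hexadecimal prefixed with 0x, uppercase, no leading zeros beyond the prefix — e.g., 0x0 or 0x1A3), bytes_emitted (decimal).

Answer: 2 0x190 0

Derivation:
After char 0 ('G'=6): chars_in_quartet=1 acc=0x6 bytes_emitted=0
After char 1 ('Q'=16): chars_in_quartet=2 acc=0x190 bytes_emitted=0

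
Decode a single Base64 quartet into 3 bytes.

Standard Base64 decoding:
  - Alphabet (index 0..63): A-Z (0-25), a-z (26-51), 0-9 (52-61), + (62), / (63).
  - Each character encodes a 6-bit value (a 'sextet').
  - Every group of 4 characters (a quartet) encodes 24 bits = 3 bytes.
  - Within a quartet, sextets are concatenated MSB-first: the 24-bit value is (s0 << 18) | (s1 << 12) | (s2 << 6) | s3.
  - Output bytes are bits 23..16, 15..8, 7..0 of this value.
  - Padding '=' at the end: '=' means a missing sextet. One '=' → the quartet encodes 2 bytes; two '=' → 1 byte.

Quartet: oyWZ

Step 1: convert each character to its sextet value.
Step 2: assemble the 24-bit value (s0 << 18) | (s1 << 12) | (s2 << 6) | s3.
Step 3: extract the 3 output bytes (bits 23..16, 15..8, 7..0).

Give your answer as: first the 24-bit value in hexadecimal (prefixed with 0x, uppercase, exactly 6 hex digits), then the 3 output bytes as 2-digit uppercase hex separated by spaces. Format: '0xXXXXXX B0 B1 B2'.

Sextets: o=40, y=50, W=22, Z=25
24-bit: (40<<18) | (50<<12) | (22<<6) | 25
      = 0xA00000 | 0x032000 | 0x000580 | 0x000019
      = 0xA32599
Bytes: (v>>16)&0xFF=A3, (v>>8)&0xFF=25, v&0xFF=99

Answer: 0xA32599 A3 25 99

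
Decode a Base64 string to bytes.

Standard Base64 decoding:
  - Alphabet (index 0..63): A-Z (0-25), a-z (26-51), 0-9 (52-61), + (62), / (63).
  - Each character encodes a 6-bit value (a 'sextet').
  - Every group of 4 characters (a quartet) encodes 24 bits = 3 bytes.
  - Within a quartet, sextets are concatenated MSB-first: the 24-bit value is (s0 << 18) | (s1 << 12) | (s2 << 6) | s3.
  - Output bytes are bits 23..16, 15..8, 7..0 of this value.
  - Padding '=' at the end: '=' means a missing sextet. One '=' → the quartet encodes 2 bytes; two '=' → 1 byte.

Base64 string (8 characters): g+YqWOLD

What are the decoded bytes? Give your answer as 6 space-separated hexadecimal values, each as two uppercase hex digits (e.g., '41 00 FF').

Answer: 83 E6 2A 58 E2 C3

Derivation:
After char 0 ('g'=32): chars_in_quartet=1 acc=0x20 bytes_emitted=0
After char 1 ('+'=62): chars_in_quartet=2 acc=0x83E bytes_emitted=0
After char 2 ('Y'=24): chars_in_quartet=3 acc=0x20F98 bytes_emitted=0
After char 3 ('q'=42): chars_in_quartet=4 acc=0x83E62A -> emit 83 E6 2A, reset; bytes_emitted=3
After char 4 ('W'=22): chars_in_quartet=1 acc=0x16 bytes_emitted=3
After char 5 ('O'=14): chars_in_quartet=2 acc=0x58E bytes_emitted=3
After char 6 ('L'=11): chars_in_quartet=3 acc=0x1638B bytes_emitted=3
After char 7 ('D'=3): chars_in_quartet=4 acc=0x58E2C3 -> emit 58 E2 C3, reset; bytes_emitted=6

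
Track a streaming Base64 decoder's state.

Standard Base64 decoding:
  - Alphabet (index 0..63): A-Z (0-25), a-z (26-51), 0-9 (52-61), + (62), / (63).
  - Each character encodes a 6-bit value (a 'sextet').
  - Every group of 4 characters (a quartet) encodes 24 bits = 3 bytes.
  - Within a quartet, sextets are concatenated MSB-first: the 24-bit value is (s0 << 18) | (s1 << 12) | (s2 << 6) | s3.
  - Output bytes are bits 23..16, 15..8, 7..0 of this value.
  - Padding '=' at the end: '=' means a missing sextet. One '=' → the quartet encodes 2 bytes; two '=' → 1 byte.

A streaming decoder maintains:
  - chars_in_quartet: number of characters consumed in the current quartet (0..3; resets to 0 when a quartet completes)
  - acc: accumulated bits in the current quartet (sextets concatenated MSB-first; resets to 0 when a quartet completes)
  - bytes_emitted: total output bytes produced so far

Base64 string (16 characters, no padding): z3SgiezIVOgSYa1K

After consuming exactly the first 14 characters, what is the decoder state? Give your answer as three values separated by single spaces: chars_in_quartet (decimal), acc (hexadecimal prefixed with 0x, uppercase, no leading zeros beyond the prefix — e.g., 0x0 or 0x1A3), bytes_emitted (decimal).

Answer: 2 0x61A 9

Derivation:
After char 0 ('z'=51): chars_in_quartet=1 acc=0x33 bytes_emitted=0
After char 1 ('3'=55): chars_in_quartet=2 acc=0xCF7 bytes_emitted=0
After char 2 ('S'=18): chars_in_quartet=3 acc=0x33DD2 bytes_emitted=0
After char 3 ('g'=32): chars_in_quartet=4 acc=0xCF74A0 -> emit CF 74 A0, reset; bytes_emitted=3
After char 4 ('i'=34): chars_in_quartet=1 acc=0x22 bytes_emitted=3
After char 5 ('e'=30): chars_in_quartet=2 acc=0x89E bytes_emitted=3
After char 6 ('z'=51): chars_in_quartet=3 acc=0x227B3 bytes_emitted=3
After char 7 ('I'=8): chars_in_quartet=4 acc=0x89ECC8 -> emit 89 EC C8, reset; bytes_emitted=6
After char 8 ('V'=21): chars_in_quartet=1 acc=0x15 bytes_emitted=6
After char 9 ('O'=14): chars_in_quartet=2 acc=0x54E bytes_emitted=6
After char 10 ('g'=32): chars_in_quartet=3 acc=0x153A0 bytes_emitted=6
After char 11 ('S'=18): chars_in_quartet=4 acc=0x54E812 -> emit 54 E8 12, reset; bytes_emitted=9
After char 12 ('Y'=24): chars_in_quartet=1 acc=0x18 bytes_emitted=9
After char 13 ('a'=26): chars_in_quartet=2 acc=0x61A bytes_emitted=9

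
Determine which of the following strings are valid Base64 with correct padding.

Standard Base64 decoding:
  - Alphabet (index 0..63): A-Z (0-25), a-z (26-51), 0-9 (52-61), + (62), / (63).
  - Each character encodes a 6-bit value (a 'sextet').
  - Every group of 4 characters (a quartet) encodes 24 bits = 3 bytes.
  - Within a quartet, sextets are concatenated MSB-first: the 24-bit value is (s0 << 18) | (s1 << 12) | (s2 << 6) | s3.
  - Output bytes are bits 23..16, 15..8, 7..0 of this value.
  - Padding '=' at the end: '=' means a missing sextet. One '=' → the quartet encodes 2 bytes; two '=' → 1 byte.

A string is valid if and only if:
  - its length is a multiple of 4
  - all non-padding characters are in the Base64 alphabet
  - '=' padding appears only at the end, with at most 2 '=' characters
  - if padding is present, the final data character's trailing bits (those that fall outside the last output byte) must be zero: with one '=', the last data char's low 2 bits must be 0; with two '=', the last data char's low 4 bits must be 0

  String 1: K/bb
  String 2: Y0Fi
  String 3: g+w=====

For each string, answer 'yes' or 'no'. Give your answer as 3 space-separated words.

String 1: 'K/bb' → valid
String 2: 'Y0Fi' → valid
String 3: 'g+w=====' → invalid (5 pad chars (max 2))

Answer: yes yes no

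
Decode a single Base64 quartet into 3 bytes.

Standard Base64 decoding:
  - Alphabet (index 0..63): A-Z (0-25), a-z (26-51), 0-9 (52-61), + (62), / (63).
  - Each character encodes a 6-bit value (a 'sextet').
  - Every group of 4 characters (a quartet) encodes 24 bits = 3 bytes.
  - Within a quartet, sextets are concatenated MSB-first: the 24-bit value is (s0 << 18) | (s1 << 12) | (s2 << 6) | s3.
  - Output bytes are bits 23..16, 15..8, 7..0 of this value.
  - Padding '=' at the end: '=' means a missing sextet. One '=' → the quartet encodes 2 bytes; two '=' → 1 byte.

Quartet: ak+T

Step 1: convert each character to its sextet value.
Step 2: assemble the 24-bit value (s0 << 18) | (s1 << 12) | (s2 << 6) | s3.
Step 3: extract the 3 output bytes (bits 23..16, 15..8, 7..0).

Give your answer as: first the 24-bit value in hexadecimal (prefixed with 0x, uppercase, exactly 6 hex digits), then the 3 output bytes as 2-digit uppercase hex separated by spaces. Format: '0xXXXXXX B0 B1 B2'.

Answer: 0x6A4F93 6A 4F 93

Derivation:
Sextets: a=26, k=36, +=62, T=19
24-bit: (26<<18) | (36<<12) | (62<<6) | 19
      = 0x680000 | 0x024000 | 0x000F80 | 0x000013
      = 0x6A4F93
Bytes: (v>>16)&0xFF=6A, (v>>8)&0xFF=4F, v&0xFF=93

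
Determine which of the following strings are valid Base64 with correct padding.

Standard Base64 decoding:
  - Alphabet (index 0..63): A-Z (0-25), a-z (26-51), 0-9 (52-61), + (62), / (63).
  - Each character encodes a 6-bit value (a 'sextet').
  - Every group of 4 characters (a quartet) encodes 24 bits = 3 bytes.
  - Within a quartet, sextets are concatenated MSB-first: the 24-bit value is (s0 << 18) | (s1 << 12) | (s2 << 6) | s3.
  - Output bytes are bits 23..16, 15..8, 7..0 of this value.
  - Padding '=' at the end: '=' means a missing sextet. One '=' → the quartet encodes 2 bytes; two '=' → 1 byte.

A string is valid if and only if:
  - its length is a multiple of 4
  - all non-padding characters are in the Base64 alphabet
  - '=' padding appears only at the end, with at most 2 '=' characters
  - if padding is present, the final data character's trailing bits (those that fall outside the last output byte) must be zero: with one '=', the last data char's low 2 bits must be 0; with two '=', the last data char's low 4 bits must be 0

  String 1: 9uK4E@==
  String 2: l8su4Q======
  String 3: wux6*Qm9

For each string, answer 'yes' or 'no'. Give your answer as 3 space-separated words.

Answer: no no no

Derivation:
String 1: '9uK4E@==' → invalid (bad char(s): ['@'])
String 2: 'l8su4Q======' → invalid (6 pad chars (max 2))
String 3: 'wux6*Qm9' → invalid (bad char(s): ['*'])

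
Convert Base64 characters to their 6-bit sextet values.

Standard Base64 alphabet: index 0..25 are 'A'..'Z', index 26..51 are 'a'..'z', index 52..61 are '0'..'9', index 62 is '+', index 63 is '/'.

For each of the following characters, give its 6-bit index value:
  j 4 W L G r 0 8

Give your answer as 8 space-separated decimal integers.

Answer: 35 56 22 11 6 43 52 60

Derivation:
'j': a..z range, 26 + ord('j') − ord('a') = 35
'4': 0..9 range, 52 + ord('4') − ord('0') = 56
'W': A..Z range, ord('W') − ord('A') = 22
'L': A..Z range, ord('L') − ord('A') = 11
'G': A..Z range, ord('G') − ord('A') = 6
'r': a..z range, 26 + ord('r') − ord('a') = 43
'0': 0..9 range, 52 + ord('0') − ord('0') = 52
'8': 0..9 range, 52 + ord('8') − ord('0') = 60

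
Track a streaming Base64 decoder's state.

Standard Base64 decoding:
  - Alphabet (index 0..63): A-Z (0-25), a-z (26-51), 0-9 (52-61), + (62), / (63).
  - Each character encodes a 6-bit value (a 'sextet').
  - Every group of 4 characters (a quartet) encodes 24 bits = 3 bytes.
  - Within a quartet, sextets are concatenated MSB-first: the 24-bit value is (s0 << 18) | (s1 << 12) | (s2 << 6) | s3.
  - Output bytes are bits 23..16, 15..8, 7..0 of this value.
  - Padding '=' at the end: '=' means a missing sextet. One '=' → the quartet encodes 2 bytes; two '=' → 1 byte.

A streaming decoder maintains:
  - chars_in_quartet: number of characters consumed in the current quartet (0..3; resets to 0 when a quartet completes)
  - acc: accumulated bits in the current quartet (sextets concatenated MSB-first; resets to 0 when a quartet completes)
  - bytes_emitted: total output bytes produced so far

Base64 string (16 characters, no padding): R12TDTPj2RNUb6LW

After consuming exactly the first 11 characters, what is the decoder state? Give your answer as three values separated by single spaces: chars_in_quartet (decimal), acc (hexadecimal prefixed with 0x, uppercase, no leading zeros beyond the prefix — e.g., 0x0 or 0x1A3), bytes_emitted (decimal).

Answer: 3 0x3644D 6

Derivation:
After char 0 ('R'=17): chars_in_quartet=1 acc=0x11 bytes_emitted=0
After char 1 ('1'=53): chars_in_quartet=2 acc=0x475 bytes_emitted=0
After char 2 ('2'=54): chars_in_quartet=3 acc=0x11D76 bytes_emitted=0
After char 3 ('T'=19): chars_in_quartet=4 acc=0x475D93 -> emit 47 5D 93, reset; bytes_emitted=3
After char 4 ('D'=3): chars_in_quartet=1 acc=0x3 bytes_emitted=3
After char 5 ('T'=19): chars_in_quartet=2 acc=0xD3 bytes_emitted=3
After char 6 ('P'=15): chars_in_quartet=3 acc=0x34CF bytes_emitted=3
After char 7 ('j'=35): chars_in_quartet=4 acc=0xD33E3 -> emit 0D 33 E3, reset; bytes_emitted=6
After char 8 ('2'=54): chars_in_quartet=1 acc=0x36 bytes_emitted=6
After char 9 ('R'=17): chars_in_quartet=2 acc=0xD91 bytes_emitted=6
After char 10 ('N'=13): chars_in_quartet=3 acc=0x3644D bytes_emitted=6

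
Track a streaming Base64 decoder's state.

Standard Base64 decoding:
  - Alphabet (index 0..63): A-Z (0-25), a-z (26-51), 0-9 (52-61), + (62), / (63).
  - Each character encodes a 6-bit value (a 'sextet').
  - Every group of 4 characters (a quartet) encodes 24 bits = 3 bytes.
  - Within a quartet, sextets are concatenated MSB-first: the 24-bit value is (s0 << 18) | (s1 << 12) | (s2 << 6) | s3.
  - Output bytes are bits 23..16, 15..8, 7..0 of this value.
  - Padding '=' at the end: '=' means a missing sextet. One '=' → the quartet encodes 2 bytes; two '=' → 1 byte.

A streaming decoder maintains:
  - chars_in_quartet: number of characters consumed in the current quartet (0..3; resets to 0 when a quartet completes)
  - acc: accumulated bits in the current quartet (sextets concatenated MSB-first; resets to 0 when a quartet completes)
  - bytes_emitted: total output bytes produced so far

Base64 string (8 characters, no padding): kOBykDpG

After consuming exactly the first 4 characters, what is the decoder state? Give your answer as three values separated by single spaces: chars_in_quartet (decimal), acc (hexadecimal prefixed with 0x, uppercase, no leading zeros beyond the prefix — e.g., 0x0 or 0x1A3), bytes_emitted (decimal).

After char 0 ('k'=36): chars_in_quartet=1 acc=0x24 bytes_emitted=0
After char 1 ('O'=14): chars_in_quartet=2 acc=0x90E bytes_emitted=0
After char 2 ('B'=1): chars_in_quartet=3 acc=0x24381 bytes_emitted=0
After char 3 ('y'=50): chars_in_quartet=4 acc=0x90E072 -> emit 90 E0 72, reset; bytes_emitted=3

Answer: 0 0x0 3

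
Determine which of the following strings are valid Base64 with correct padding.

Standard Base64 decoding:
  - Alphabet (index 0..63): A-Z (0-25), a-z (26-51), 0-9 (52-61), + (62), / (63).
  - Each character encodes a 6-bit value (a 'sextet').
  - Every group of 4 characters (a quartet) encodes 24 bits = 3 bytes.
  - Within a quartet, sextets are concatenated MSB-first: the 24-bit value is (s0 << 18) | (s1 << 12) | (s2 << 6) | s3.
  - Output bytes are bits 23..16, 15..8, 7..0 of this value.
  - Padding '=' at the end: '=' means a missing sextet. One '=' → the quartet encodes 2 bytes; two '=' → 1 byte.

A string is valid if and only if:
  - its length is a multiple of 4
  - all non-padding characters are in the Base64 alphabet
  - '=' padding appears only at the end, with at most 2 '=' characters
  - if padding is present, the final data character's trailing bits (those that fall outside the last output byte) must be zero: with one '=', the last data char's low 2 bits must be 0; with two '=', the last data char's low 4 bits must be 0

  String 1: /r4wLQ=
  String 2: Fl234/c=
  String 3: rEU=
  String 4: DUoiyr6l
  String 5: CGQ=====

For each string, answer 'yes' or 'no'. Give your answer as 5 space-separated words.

String 1: '/r4wLQ=' → invalid (len=7 not mult of 4)
String 2: 'Fl234/c=' → valid
String 3: 'rEU=' → valid
String 4: 'DUoiyr6l' → valid
String 5: 'CGQ=====' → invalid (5 pad chars (max 2))

Answer: no yes yes yes no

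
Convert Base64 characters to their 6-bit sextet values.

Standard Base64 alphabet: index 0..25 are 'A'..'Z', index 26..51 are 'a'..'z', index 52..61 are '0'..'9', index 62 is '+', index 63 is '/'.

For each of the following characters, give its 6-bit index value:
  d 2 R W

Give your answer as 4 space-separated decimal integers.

'd': a..z range, 26 + ord('d') − ord('a') = 29
'2': 0..9 range, 52 + ord('2') − ord('0') = 54
'R': A..Z range, ord('R') − ord('A') = 17
'W': A..Z range, ord('W') − ord('A') = 22

Answer: 29 54 17 22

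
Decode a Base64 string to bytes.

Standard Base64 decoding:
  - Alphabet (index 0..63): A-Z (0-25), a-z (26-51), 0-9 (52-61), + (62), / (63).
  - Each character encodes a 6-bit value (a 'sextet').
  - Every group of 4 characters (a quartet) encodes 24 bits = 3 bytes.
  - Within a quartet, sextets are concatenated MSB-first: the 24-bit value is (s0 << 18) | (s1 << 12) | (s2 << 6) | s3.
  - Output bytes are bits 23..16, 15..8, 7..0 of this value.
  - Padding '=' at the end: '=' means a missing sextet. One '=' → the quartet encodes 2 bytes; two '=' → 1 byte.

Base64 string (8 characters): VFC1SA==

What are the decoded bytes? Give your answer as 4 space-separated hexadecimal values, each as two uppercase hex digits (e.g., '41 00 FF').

After char 0 ('V'=21): chars_in_quartet=1 acc=0x15 bytes_emitted=0
After char 1 ('F'=5): chars_in_quartet=2 acc=0x545 bytes_emitted=0
After char 2 ('C'=2): chars_in_quartet=3 acc=0x15142 bytes_emitted=0
After char 3 ('1'=53): chars_in_quartet=4 acc=0x5450B5 -> emit 54 50 B5, reset; bytes_emitted=3
After char 4 ('S'=18): chars_in_quartet=1 acc=0x12 bytes_emitted=3
After char 5 ('A'=0): chars_in_quartet=2 acc=0x480 bytes_emitted=3
Padding '==': partial quartet acc=0x480 -> emit 48; bytes_emitted=4

Answer: 54 50 B5 48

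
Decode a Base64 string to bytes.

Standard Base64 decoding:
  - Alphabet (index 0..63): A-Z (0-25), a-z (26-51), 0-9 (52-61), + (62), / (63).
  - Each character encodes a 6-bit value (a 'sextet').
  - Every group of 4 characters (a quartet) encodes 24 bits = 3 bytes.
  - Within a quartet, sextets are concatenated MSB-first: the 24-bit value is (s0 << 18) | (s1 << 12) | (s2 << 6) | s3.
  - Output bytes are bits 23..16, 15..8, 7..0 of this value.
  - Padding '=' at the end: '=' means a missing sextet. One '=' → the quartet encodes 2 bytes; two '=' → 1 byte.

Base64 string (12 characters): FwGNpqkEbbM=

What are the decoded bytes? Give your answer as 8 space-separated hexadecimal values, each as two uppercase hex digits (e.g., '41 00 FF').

Answer: 17 01 8D A6 A9 04 6D B3

Derivation:
After char 0 ('F'=5): chars_in_quartet=1 acc=0x5 bytes_emitted=0
After char 1 ('w'=48): chars_in_quartet=2 acc=0x170 bytes_emitted=0
After char 2 ('G'=6): chars_in_quartet=3 acc=0x5C06 bytes_emitted=0
After char 3 ('N'=13): chars_in_quartet=4 acc=0x17018D -> emit 17 01 8D, reset; bytes_emitted=3
After char 4 ('p'=41): chars_in_quartet=1 acc=0x29 bytes_emitted=3
After char 5 ('q'=42): chars_in_quartet=2 acc=0xA6A bytes_emitted=3
After char 6 ('k'=36): chars_in_quartet=3 acc=0x29AA4 bytes_emitted=3
After char 7 ('E'=4): chars_in_quartet=4 acc=0xA6A904 -> emit A6 A9 04, reset; bytes_emitted=6
After char 8 ('b'=27): chars_in_quartet=1 acc=0x1B bytes_emitted=6
After char 9 ('b'=27): chars_in_quartet=2 acc=0x6DB bytes_emitted=6
After char 10 ('M'=12): chars_in_quartet=3 acc=0x1B6CC bytes_emitted=6
Padding '=': partial quartet acc=0x1B6CC -> emit 6D B3; bytes_emitted=8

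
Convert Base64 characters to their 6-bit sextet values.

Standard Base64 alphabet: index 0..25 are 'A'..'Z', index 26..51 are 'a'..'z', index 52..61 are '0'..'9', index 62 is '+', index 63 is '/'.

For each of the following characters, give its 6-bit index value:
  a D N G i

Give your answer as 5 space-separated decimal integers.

'a': a..z range, 26 + ord('a') − ord('a') = 26
'D': A..Z range, ord('D') − ord('A') = 3
'N': A..Z range, ord('N') − ord('A') = 13
'G': A..Z range, ord('G') − ord('A') = 6
'i': a..z range, 26 + ord('i') − ord('a') = 34

Answer: 26 3 13 6 34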